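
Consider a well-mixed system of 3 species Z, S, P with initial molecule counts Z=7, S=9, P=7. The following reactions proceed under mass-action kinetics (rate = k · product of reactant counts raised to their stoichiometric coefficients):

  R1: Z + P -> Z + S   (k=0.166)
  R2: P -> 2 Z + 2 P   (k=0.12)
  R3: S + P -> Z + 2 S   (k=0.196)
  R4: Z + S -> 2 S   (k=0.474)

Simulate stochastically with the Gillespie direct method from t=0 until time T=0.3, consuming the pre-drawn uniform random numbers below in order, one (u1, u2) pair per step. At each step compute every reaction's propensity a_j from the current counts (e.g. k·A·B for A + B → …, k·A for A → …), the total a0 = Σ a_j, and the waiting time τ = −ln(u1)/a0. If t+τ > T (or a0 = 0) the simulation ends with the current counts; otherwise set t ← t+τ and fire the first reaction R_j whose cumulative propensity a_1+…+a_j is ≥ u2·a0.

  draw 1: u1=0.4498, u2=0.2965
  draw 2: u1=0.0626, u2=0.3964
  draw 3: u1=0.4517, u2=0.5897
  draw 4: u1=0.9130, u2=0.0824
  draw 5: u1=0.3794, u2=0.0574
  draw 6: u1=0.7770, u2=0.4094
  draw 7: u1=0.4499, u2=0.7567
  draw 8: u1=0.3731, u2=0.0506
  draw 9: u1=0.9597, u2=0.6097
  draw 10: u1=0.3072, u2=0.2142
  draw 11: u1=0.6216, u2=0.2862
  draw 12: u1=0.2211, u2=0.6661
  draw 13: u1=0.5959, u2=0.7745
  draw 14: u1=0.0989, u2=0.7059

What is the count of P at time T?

P at T = 2

t=0.000: Z=7 S=9 P=7
Draw 1: a1=8.134, a2=0.840, a3=12.348, a4=29.862, a0=51.184; τ=−ln(0.4498)/51.184=0.016 → t=0.016; u2·a0=0.2965·51.184=15.176; a1+a2=8.974 < 15.176 ≤ a1+…+a3=21.322 → R3 fires; Z=8 S=10 P=6
Draw 2: a1=7.968, a2=0.720, a3=11.760, a4=37.920, a0=58.368; τ=−ln(0.0626)/58.368=0.047 → t=0.063; u2·a0=0.3964·58.368=23.137; a1+…+a3=20.448 < 23.137 ≤ a1+…+a4=58.368 → R4 fires; Z=7 S=11 P=6
Draw 3: a1=6.972, a2=0.720, a3=12.936, a4=36.498, a0=57.126; τ=−ln(0.4517)/57.126=0.014 → t=0.077; u2·a0=0.5897·57.126=33.687; a1+…+a3=20.628 < 33.687 ≤ a1+…+a4=57.126 → R4 fires; Z=6 S=12 P=6
Draw 4: a1=5.976, a2=0.720, a3=14.112, a4=34.128, a0=54.936; τ=−ln(0.9130)/54.936=0.002 → t=0.079; u2·a0=0.0824·54.936=4.527 ≤ a1=5.976 → R1 fires; Z=6 S=13 P=5
Draw 5: a1=4.980, a2=0.600, a3=12.740, a4=36.972, a0=55.292; τ=−ln(0.3794)/55.292=0.018 → t=0.096; u2·a0=0.0574·55.292=3.174 ≤ a1=4.980 → R1 fires; Z=6 S=14 P=4
Draw 6: a1=3.984, a2=0.480, a3=10.976, a4=39.816, a0=55.256; τ=−ln(0.7770)/55.256=0.005 → t=0.101; u2·a0=0.4094·55.256=22.622; a1+…+a3=15.440 < 22.622 ≤ a1+…+a4=55.256 → R4 fires; Z=5 S=15 P=4
Draw 7: a1=3.320, a2=0.480, a3=11.760, a4=35.550, a0=51.110; τ=−ln(0.4499)/51.110=0.016 → t=0.116; u2·a0=0.7567·51.110=38.675; a1+…+a3=15.560 < 38.675 ≤ a1+…+a4=51.110 → R4 fires; Z=4 S=16 P=4
Draw 8: a1=2.656, a2=0.480, a3=12.544, a4=30.336, a0=46.016; τ=−ln(0.3731)/46.016=0.021 → t=0.138; u2·a0=0.0506·46.016=2.328 ≤ a1=2.656 → R1 fires; Z=4 S=17 P=3
Draw 9: a1=1.992, a2=0.360, a3=9.996, a4=32.232, a0=44.580; τ=−ln(0.9597)/44.580=0.001 → t=0.139; u2·a0=0.6097·44.580=27.180; a1+…+a3=12.348 < 27.180 ≤ a1+…+a4=44.580 → R4 fires; Z=3 S=18 P=3
Draw 10: a1=1.494, a2=0.360, a3=10.584, a4=25.596, a0=38.034; τ=−ln(0.3072)/38.034=0.031 → t=0.170; u2·a0=0.2142·38.034=8.147; a1+a2=1.854 < 8.147 ≤ a1+…+a3=12.438 → R3 fires; Z=4 S=19 P=2
Draw 11: a1=1.328, a2=0.240, a3=7.448, a4=36.024, a0=45.040; τ=−ln(0.6216)/45.040=0.011 → t=0.180; u2·a0=0.2862·45.040=12.890; a1+…+a3=9.016 < 12.890 ≤ a1+…+a4=45.040 → R4 fires; Z=3 S=20 P=2
Draw 12: a1=0.996, a2=0.240, a3=7.840, a4=28.440, a0=37.516; τ=−ln(0.2211)/37.516=0.040 → t=0.221; u2·a0=0.6661·37.516=24.989; a1+…+a3=9.076 < 24.989 ≤ a1+…+a4=37.516 → R4 fires; Z=2 S=21 P=2
Draw 13: a1=0.664, a2=0.240, a3=8.232, a4=19.908, a0=29.044; τ=−ln(0.5959)/29.044=0.018 → t=0.238; u2·a0=0.7745·29.044=22.495; a1+…+a3=9.136 < 22.495 ≤ a1+…+a4=29.044 → R4 fires; Z=1 S=22 P=2
Draw 14: a1=0.332, a2=0.240, a3=8.624, a4=10.428, a0=19.624; τ=−ln(0.0989)/19.624=0.118 → t=0.356 > T=0.3: stop.
Read off P at T=0.3: 2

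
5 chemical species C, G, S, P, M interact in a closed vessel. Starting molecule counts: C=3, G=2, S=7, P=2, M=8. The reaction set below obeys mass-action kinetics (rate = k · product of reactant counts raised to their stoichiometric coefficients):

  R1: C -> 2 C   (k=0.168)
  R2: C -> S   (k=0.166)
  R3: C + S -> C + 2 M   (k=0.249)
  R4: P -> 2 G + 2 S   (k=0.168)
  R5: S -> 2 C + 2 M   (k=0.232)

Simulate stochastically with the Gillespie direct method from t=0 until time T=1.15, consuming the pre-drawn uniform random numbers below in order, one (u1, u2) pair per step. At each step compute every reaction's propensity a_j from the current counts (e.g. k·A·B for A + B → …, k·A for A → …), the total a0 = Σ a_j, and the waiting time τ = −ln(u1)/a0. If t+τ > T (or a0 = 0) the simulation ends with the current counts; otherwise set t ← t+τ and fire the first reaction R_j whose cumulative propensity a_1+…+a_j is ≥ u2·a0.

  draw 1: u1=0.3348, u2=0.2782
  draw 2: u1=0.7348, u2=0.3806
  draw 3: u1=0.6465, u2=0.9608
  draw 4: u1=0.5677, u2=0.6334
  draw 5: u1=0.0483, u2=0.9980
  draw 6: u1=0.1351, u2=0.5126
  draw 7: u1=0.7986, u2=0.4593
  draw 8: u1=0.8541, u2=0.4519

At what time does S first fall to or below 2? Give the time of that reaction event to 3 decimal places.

Threshold first reached at t = 0.789

t=0.000: C=3 G=2 S=7 P=2 M=8
Draw 1: a1=0.504, a2=0.498, a3=5.229, a4=0.336, a5=1.624, a0=8.191; τ=−ln(0.3348)/8.191=0.134 → t=0.134; u2·a0=0.2782·8.191=2.279; a1+a2=1.002 < 2.279 ≤ a1+…+a3=6.231 → R3 fires; C=3 G=2 S=6 P=2 M=10
Draw 2: a1=0.504, a2=0.498, a3=4.482, a4=0.336, a5=1.392, a0=7.212; τ=−ln(0.7348)/7.212=0.043 → t=0.176; u2·a0=0.3806·7.212=2.745; a1+a2=1.002 < 2.745 ≤ a1+…+a3=5.484 → R3 fires; C=3 G=2 S=5 P=2 M=12
Draw 3: a1=0.504, a2=0.498, a3=3.735, a4=0.336, a5=1.160, a0=6.233; τ=−ln(0.6465)/6.233=0.070 → t=0.246; u2·a0=0.9608·6.233=5.989; a1+…+a4=5.073 < 5.989 ≤ a1+…+a5=6.233 → R5 fires; C=5 G=2 S=4 P=2 M=14
Draw 4: a1=0.840, a2=0.830, a3=4.980, a4=0.336, a5=0.928, a0=7.914; τ=−ln(0.5677)/7.914=0.072 → t=0.318; u2·a0=0.6334·7.914=5.013; a1+a2=1.670 < 5.013 ≤ a1+…+a3=6.650 → R3 fires; C=5 G=2 S=3 P=2 M=16
Draw 5: a1=0.840, a2=0.830, a3=3.735, a4=0.336, a5=0.696, a0=6.437; τ=−ln(0.0483)/6.437=0.471 → t=0.789; u2·a0=0.9980·6.437=6.424; a1+…+a4=5.741 < 6.424 ≤ a1+…+a5=6.437 → R5 fires; C=7 G=2 S=2 P=2 M=18
Draw 6: a1=1.176, a2=1.162, a3=3.486, a4=0.336, a5=0.464, a0=6.624; τ=−ln(0.1351)/6.624=0.302 → t=1.091; u2·a0=0.5126·6.624=3.395; a1+a2=2.338 < 3.395 ≤ a1+…+a3=5.824 → R3 fires; C=7 G=2 S=1 P=2 M=20
Draw 7: a1=1.176, a2=1.162, a3=1.743, a4=0.336, a5=0.232, a0=4.649; τ=−ln(0.7986)/4.649=0.048 → t=1.139; u2·a0=0.4593·4.649=2.135; a1=1.176 < 2.135 ≤ a1+a2=2.338 → R2 fires; C=6 G=2 S=2 P=2 M=20
Draw 8: a1=1.008, a2=0.996, a3=2.988, a4=0.336, a5=0.464, a0=5.792; τ=−ln(0.8541)/5.792=0.027 → t=1.166 > T=1.15: stop.
S first becomes ≤ 2 when it reaches 2 at the event at t=0.789.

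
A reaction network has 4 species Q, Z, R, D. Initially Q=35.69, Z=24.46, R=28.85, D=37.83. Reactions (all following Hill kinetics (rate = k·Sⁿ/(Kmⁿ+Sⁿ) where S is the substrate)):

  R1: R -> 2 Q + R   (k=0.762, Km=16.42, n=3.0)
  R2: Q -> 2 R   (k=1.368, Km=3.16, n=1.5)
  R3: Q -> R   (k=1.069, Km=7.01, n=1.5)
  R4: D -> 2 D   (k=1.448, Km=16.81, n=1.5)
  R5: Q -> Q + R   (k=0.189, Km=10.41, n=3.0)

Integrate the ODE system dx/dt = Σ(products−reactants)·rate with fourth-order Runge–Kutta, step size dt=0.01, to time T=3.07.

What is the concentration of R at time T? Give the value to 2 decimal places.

RK4 with dt=0.01: 307 steps to T=3.07. Trajectory (selected grid times):
t=0.00: Q=35.69 Z=24.46 R=28.85 D=37.83
t=0.34: Q=35.34 Z=24.46 R=30.15 D=38.21
t=0.68: Q=35.01 Z=24.46 R=31.46 D=38.59
t=1.02: Q=34.68 Z=24.46 R=32.76 D=38.98
t=1.36: Q=34.36 Z=24.46 R=34.06 D=39.36
t=1.71: Q=34.03 Z=24.46 R=35.40 D=39.76
t=2.05: Q=33.72 Z=24.46 R=36.69 D=40.14
t=2.39: Q=33.41 Z=24.46 R=37.99 D=40.53
t=2.73: Q=33.11 Z=24.46 R=39.29 D=40.92
t=3.07: Q=32.81 Z=24.46 R=40.59 D=41.31
Read off R at T=3.07: 40.59

R at T = 40.59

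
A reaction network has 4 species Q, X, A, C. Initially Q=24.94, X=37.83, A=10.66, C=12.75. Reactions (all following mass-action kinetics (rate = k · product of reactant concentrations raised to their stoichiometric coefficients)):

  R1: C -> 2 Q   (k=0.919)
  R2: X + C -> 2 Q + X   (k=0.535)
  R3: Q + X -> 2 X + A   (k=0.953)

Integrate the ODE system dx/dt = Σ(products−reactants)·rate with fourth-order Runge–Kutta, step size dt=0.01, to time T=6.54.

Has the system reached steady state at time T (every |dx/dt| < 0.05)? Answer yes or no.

RK4 with dt=0.01: 654 steps to T=6.54. Trajectory (selected grid times):
t=0.00: Q=24.94 X=37.83 A=10.66 C=12.75
t=0.73: Q=0.00 X=88.27 A=61.10 C=0.00
t=1.45: Q=0.00 X=88.27 A=61.10 C=0.00
t=2.18: Q=0.00 X=88.27 A=61.10 C=0.00
t=2.91: Q=0.00 X=88.27 A=61.10 C=0.00
t=3.63: Q=0.00 X=88.27 A=61.10 C=0.00
t=4.36: Q=0.00 X=88.27 A=61.10 C=0.00
t=5.09: Q=0.00 X=88.27 A=61.10 C=0.00
t=5.81: Q=0.00 X=88.27 A=61.10 C=0.00
t=6.54: Q=0.00 X=88.27 A=61.10 C=0.00
Rates at T: R1=0.0000, R2=0.0000, R3=0.0000
dx/dt at T (Σ net stoichiometry × rate): Q=-0.0000, X=+0.0000, A=+0.0000, C=-0.0000
Largest |dx/dt| is |+0.0000| (X) < 0.05 → steady.

Steady state at T: yes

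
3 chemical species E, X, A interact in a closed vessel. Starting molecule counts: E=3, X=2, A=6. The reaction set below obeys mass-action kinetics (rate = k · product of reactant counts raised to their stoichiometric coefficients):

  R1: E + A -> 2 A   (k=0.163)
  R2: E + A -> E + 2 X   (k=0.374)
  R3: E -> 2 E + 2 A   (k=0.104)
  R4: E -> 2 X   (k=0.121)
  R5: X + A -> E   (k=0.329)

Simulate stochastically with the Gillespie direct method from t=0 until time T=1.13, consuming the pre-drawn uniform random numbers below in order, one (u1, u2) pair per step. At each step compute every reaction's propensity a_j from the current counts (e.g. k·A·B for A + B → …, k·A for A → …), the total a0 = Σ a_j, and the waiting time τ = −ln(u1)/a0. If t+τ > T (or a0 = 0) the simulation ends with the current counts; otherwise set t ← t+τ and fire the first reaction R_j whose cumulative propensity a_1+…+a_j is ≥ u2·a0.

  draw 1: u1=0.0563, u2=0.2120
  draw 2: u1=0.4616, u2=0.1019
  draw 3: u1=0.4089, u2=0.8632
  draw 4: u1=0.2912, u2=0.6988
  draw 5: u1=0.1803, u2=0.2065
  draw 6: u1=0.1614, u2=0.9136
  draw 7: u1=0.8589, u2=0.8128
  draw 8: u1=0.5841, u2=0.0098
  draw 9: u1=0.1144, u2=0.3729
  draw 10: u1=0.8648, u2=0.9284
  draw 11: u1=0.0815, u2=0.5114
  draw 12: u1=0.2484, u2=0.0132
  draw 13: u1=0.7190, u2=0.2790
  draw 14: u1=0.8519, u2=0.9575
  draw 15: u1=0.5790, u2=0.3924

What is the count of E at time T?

E at T = 5

t=0.000: E=3 X=2 A=6
Draw 1: a1=2.934, a2=6.732, a3=0.312, a4=0.363, a5=3.948, a0=14.289; τ=−ln(0.0563)/14.289=0.201 → t=0.201; u2·a0=0.2120·14.289=3.029; a1=2.934 < 3.029 ≤ a1+a2=9.666 → R2 fires; E=3 X=4 A=5
Draw 2: a1=2.445, a2=5.610, a3=0.312, a4=0.363, a5=6.580, a0=15.310; τ=−ln(0.4616)/15.310=0.050 → t=0.252; u2·a0=0.1019·15.310=1.560 ≤ a1=2.445 → R1 fires; E=2 X=4 A=6
Draw 3: a1=1.956, a2=4.488, a3=0.208, a4=0.242, a5=7.896, a0=14.790; τ=−ln(0.4089)/14.790=0.060 → t=0.312; u2·a0=0.8632·14.790=12.767; a1+…+a4=6.894 < 12.767 ≤ a1+…+a5=14.790 → R5 fires; E=3 X=3 A=5
Draw 4: a1=2.445, a2=5.610, a3=0.312, a4=0.363, a5=4.935, a0=13.665; τ=−ln(0.2912)/13.665=0.090 → t=0.403; u2·a0=0.6988·13.665=9.549; a1+…+a4=8.730 < 9.549 ≤ a1+…+a5=13.665 → R5 fires; E=4 X=2 A=4
Draw 5: a1=2.608, a2=5.984, a3=0.416, a4=0.484, a5=2.632, a0=12.124; τ=−ln(0.1803)/12.124=0.141 → t=0.544; u2·a0=0.2065·12.124=2.504 ≤ a1=2.608 → R1 fires; E=3 X=2 A=5
Draw 6: a1=2.445, a2=5.610, a3=0.312, a4=0.363, a5=3.290, a0=12.020; τ=−ln(0.1614)/12.020=0.152 → t=0.696; u2·a0=0.9136·12.020=10.981; a1+…+a4=8.730 < 10.981 ≤ a1+…+a5=12.020 → R5 fires; E=4 X=1 A=4
Draw 7: a1=2.608, a2=5.984, a3=0.416, a4=0.484, a5=1.316, a0=10.808; τ=−ln(0.8589)/10.808=0.014 → t=0.710; u2·a0=0.8128·10.808=8.785; a1+a2=8.592 < 8.785 ≤ a1+…+a3=9.008 → R3 fires; E=5 X=1 A=6
Draw 8: a1=4.890, a2=11.220, a3=0.520, a4=0.605, a5=1.974, a0=19.209; τ=−ln(0.5841)/19.209=0.028 → t=0.738; u2·a0=0.0098·19.209=0.188 ≤ a1=4.890 → R1 fires; E=4 X=1 A=7
Draw 9: a1=4.564, a2=10.472, a3=0.416, a4=0.484, a5=2.303, a0=18.239; τ=−ln(0.1144)/18.239=0.119 → t=0.857; u2·a0=0.3729·18.239=6.801; a1=4.564 < 6.801 ≤ a1+a2=15.036 → R2 fires; E=4 X=3 A=6
Draw 10: a1=3.912, a2=8.976, a3=0.416, a4=0.484, a5=5.922, a0=19.710; τ=−ln(0.8648)/19.710=0.007 → t=0.864; u2·a0=0.9284·19.710=18.299; a1+…+a4=13.788 < 18.299 ≤ a1+…+a5=19.710 → R5 fires; E=5 X=2 A=5
Draw 11: a1=4.075, a2=9.350, a3=0.520, a4=0.605, a5=3.290, a0=17.840; τ=−ln(0.0815)/17.840=0.141 → t=1.004; u2·a0=0.5114·17.840=9.123; a1=4.075 < 9.123 ≤ a1+a2=13.425 → R2 fires; E=5 X=4 A=4
Draw 12: a1=3.260, a2=7.480, a3=0.520, a4=0.605, a5=5.264, a0=17.129; τ=−ln(0.2484)/17.129=0.081 → t=1.086; u2·a0=0.0132·17.129=0.226 ≤ a1=3.260 → R1 fires; E=4 X=4 A=5
Draw 13: a1=3.260, a2=7.480, a3=0.416, a4=0.484, a5=6.580, a0=18.220; τ=−ln(0.7190)/18.220=0.018 → t=1.104; u2·a0=0.2790·18.220=5.083; a1=3.260 < 5.083 ≤ a1+a2=10.740 → R2 fires; E=4 X=6 A=4
Draw 14: a1=2.608, a2=5.984, a3=0.416, a4=0.484, a5=7.896, a0=17.388; τ=−ln(0.8519)/17.388=0.009 → t=1.113; u2·a0=0.9575·17.388=16.649; a1+…+a4=9.492 < 16.649 ≤ a1+…+a5=17.388 → R5 fires; E=5 X=5 A=3
Draw 15: a1=2.445, a2=5.610, a3=0.520, a4=0.605, a5=4.935, a0=14.115; τ=−ln(0.5790)/14.115=0.039 → t=1.152 > T=1.13: stop.
Read off E at T=1.13: 5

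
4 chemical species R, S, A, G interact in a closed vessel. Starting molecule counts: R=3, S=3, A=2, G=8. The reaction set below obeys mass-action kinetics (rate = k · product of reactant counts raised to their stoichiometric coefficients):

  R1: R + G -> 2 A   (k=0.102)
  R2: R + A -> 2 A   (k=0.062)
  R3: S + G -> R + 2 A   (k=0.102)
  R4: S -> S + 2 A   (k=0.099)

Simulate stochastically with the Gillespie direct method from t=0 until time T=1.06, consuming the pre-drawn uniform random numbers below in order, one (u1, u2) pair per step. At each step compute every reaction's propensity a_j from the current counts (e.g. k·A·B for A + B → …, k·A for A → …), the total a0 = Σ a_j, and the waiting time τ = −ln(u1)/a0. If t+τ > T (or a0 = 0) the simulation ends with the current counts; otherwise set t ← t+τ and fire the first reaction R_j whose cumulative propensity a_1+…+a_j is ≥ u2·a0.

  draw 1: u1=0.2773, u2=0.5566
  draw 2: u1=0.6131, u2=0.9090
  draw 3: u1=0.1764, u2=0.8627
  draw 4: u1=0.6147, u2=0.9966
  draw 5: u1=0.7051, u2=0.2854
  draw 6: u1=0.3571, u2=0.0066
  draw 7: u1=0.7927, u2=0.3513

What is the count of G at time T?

G at T = 4

t=0.000: R=3 S=3 A=2 G=8
Draw 1: a1=2.448, a2=0.372, a3=2.448, a4=0.297, a0=5.565; τ=−ln(0.2773)/5.565=0.230 → t=0.230; u2·a0=0.5566·5.565=3.097; a1+a2=2.820 < 3.097 ≤ a1+…+a3=5.268 → R3 fires; R=4 S=2 A=4 G=7
Draw 2: a1=2.856, a2=0.992, a3=1.428, a4=0.198, a0=5.474; τ=−ln(0.6131)/5.474=0.089 → t=0.320; u2·a0=0.9090·5.474=4.976; a1+a2=3.848 < 4.976 ≤ a1+…+a3=5.276 → R3 fires; R=5 S=1 A=6 G=6
Draw 3: a1=3.060, a2=1.860, a3=0.612, a4=0.099, a0=5.631; τ=−ln(0.1764)/5.631=0.308 → t=0.628; u2·a0=0.8627·5.631=4.858; a1=3.060 < 4.858 ≤ a1+a2=4.920 → R2 fires; R=4 S=1 A=7 G=6
Draw 4: a1=2.448, a2=1.736, a3=0.612, a4=0.099, a0=4.895; τ=−ln(0.6147)/4.895=0.099 → t=0.727; u2·a0=0.9966·4.895=4.878; a1+…+a3=4.796 < 4.878 ≤ a1+…+a4=4.895 → R4 fires; R=4 S=1 A=9 G=6
Draw 5: a1=2.448, a2=2.232, a3=0.612, a4=0.099, a0=5.391; τ=−ln(0.7051)/5.391=0.065 → t=0.792; u2·a0=0.2854·5.391=1.539 ≤ a1=2.448 → R1 fires; R=3 S=1 A=11 G=5
Draw 6: a1=1.530, a2=2.046, a3=0.510, a4=0.099, a0=4.185; τ=−ln(0.3571)/4.185=0.246 → t=1.038; u2·a0=0.0066·4.185=0.028 ≤ a1=1.530 → R1 fires; R=2 S=1 A=13 G=4
Draw 7: a1=0.816, a2=1.612, a3=0.408, a4=0.099, a0=2.935; τ=−ln(0.7927)/2.935=0.079 → t=1.117 > T=1.06: stop.
Read off G at T=1.06: 4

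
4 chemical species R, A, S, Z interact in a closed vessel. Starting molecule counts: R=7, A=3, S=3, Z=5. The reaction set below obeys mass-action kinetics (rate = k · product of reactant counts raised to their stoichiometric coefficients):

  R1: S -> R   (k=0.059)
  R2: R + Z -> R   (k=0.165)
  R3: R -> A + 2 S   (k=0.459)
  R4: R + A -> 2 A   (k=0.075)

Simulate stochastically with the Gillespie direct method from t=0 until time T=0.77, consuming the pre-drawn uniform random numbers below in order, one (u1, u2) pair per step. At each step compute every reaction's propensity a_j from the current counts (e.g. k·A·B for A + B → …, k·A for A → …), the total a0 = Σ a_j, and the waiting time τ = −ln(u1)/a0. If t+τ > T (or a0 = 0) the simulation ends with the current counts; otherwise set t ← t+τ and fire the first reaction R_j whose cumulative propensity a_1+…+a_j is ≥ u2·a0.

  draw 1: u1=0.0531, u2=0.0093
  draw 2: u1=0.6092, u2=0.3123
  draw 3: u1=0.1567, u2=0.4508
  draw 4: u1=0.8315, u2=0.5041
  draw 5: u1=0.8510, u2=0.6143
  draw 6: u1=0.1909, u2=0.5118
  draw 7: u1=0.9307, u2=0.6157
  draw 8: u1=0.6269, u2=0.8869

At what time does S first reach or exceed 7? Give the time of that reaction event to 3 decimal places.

Threshold first reached at t = 0.721

t=0.000: R=7 A=3 S=3 Z=5
Draw 1: a1=0.177, a2=5.775, a3=3.213, a4=1.575, a0=10.740; τ=−ln(0.0531)/10.740=0.273 → t=0.273; u2·a0=0.0093·10.740=0.100 ≤ a1=0.177 → R1 fires; R=8 A=3 S=2 Z=5
Draw 2: a1=0.118, a2=6.600, a3=3.672, a4=1.800, a0=12.190; τ=−ln(0.6092)/12.190=0.041 → t=0.314; u2·a0=0.3123·12.190=3.807; a1=0.118 < 3.807 ≤ a1+a2=6.718 → R2 fires; R=8 A=3 S=2 Z=4
Draw 3: a1=0.118, a2=5.280, a3=3.672, a4=1.800, a0=10.870; τ=−ln(0.1567)/10.870=0.171 → t=0.484; u2·a0=0.4508·10.870=4.900; a1=0.118 < 4.900 ≤ a1+a2=5.398 → R2 fires; R=8 A=3 S=2 Z=3
Draw 4: a1=0.118, a2=3.960, a3=3.672, a4=1.800, a0=9.550; τ=−ln(0.8315)/9.550=0.019 → t=0.504; u2·a0=0.5041·9.550=4.814; a1+a2=4.078 < 4.814 ≤ a1+…+a3=7.750 → R3 fires; R=7 A=4 S=4 Z=3
Draw 5: a1=0.236, a2=3.465, a3=3.213, a4=2.100, a0=9.014; τ=−ln(0.8510)/9.014=0.018 → t=0.522; u2·a0=0.6143·9.014=5.537; a1+a2=3.701 < 5.537 ≤ a1+…+a3=6.914 → R3 fires; R=6 A=5 S=6 Z=3
Draw 6: a1=0.354, a2=2.970, a3=2.754, a4=2.250, a0=8.328; τ=−ln(0.1909)/8.328=0.199 → t=0.721; u2·a0=0.5118·8.328=4.262; a1+a2=3.324 < 4.262 ≤ a1+…+a3=6.078 → R3 fires; R=5 A=6 S=8 Z=3
Draw 7: a1=0.472, a2=2.475, a3=2.295, a4=2.250, a0=7.492; τ=−ln(0.9307)/7.492=0.010 → t=0.730; u2·a0=0.6157·7.492=4.613; a1+a2=2.947 < 4.613 ≤ a1+…+a3=5.242 → R3 fires; R=4 A=7 S=10 Z=3
Draw 8: a1=0.590, a2=1.980, a3=1.836, a4=2.100, a0=6.506; τ=−ln(0.6269)/6.506=0.072 → t=0.802 > T=0.77: stop.
S first becomes ≥ 7 when it reaches 8 at the event at t=0.721.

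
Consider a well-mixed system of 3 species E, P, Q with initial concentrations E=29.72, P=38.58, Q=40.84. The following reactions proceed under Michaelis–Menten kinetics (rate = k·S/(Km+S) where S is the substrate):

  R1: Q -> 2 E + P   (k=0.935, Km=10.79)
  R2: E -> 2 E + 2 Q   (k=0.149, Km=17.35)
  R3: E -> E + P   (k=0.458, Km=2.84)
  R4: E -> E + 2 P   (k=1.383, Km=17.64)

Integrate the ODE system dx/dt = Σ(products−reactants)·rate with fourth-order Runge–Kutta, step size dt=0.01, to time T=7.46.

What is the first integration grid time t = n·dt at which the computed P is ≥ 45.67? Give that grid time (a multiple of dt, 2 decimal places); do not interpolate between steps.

Threshold first reached at t = 2.42

RK4 with dt=0.01: 746 steps to T=7.46. Trajectory (selected grid times):
t=0.00: E=29.72 P=38.58 Q=40.84
t=0.83: E=31.02 P=40.99 Q=40.38
t=1.66: E=32.33 P=43.43 Q=39.93
t=2.41: E=33.50 P=45.65 Q=39.53
t=2.42: E=33.52 P=45.68 Q=39.52
t=2.49: E=33.63 P=45.88 Q=39.48
t=3.32: E=34.93 P=48.36 Q=39.04
t=4.14: E=36.21 P=50.82 Q=38.60
t=4.97: E=37.51 P=53.33 Q=38.17
t=5.80: E=38.80 P=55.86 Q=37.73
t=6.63: E=40.09 P=58.41 Q=37.30
t=7.46: E=41.38 P=60.97 Q=36.87
P(2.41)=45.646 < 45.67 but P(2.42)=45.676 ≥ 45.67, so the first grid time is t=2.42.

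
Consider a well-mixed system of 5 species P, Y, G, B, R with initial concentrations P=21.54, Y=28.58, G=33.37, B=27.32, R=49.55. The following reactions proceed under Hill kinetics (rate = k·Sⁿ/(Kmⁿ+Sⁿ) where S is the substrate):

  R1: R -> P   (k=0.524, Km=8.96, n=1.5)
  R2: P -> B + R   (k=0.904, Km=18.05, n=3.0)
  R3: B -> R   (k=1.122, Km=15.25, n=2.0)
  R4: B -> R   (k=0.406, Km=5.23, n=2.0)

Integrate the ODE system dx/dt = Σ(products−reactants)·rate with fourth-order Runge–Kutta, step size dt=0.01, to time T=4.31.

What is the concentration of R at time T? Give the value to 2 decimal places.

R at T = 55.14

RK4 with dt=0.01: 431 steps to T=4.31. Trajectory (selected grid times):
t=0.00: P=21.54 Y=28.58 G=33.37 B=27.32 R=49.55
t=0.48: P=21.50 Y=28.58 G=33.37 B=27.00 R=50.19
t=0.96: P=21.46 Y=28.58 G=33.37 B=26.67 R=50.82
t=1.44: P=21.43 Y=28.58 G=33.37 B=26.35 R=51.45
t=1.92: P=21.39 Y=28.58 G=33.37 B=26.03 R=52.08
t=2.39: P=21.35 Y=28.58 G=33.37 B=25.72 R=52.69
t=2.87: P=21.32 Y=28.58 G=33.37 B=25.41 R=53.30
t=3.35: P=21.28 Y=28.58 G=33.37 B=25.10 R=53.92
t=3.83: P=21.25 Y=28.58 G=33.37 B=24.79 R=54.53
t=4.31: P=21.22 Y=28.58 G=33.37 B=24.48 R=55.14
Read off R at T=4.31: 55.14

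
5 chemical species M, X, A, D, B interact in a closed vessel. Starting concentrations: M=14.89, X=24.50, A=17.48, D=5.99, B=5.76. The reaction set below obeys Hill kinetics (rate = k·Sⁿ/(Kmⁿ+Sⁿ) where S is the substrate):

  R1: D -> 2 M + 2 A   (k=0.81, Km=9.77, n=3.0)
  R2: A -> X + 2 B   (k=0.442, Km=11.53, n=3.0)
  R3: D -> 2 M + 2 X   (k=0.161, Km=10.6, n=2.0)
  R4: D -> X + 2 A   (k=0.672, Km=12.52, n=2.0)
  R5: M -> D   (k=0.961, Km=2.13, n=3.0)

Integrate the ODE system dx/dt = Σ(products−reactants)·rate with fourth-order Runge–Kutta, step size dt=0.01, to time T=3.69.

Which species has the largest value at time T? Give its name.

RK4 with dt=0.01: 369 steps to T=3.69. Trajectory (selected grid times):
t=0.00: M=14.89 X=24.50 A=17.48 D=5.99 B=5.76
t=0.41: M=14.66 X=24.73 A=17.58 D=6.25 B=6.04
t=0.82: M=14.45 X=24.96 A=17.69 D=6.49 B=6.33
t=1.23: M=14.25 X=25.20 A=17.83 D=6.73 B=6.61
t=1.64: M=14.07 X=25.45 A=17.98 D=6.95 B=6.90
t=2.05: M=13.90 X=25.70 A=18.15 D=7.17 B=7.18
t=2.46: M=13.74 X=25.95 A=18.34 D=7.37 B=7.47
t=2.87: M=13.60 X=26.21 A=18.55 D=7.57 B=7.76
t=3.28: M=13.46 X=26.48 A=18.76 D=7.76 B=8.06
t=3.69: M=13.35 X=26.75 A=19.00 D=7.93 B=8.35
At T=3.69: M=13.35 X=26.75 A=19.00 D=7.93 B=8.35; the largest is X.

Dominant species at T: X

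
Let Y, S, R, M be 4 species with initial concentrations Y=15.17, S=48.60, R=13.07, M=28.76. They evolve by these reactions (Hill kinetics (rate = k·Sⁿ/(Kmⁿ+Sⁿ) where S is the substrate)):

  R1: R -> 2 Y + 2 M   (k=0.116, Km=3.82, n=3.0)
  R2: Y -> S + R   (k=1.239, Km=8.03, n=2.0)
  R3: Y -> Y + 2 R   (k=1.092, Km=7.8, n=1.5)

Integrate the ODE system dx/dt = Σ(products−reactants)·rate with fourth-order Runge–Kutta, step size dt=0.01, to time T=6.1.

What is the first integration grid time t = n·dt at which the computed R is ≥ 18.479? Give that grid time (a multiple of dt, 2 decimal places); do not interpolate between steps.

Threshold first reached at t = 2.27

RK4 with dt=0.01: 610 steps to T=6.1. Trajectory (selected grid times):
t=0.00: Y=15.17 S=48.60 R=13.07 M=28.76
t=0.68: Y=14.67 S=49.25 R=14.72 M=28.91
t=1.36: Y=14.18 S=49.90 R=16.35 M=29.07
t=2.03: Y=13.71 S=50.52 R=17.93 M=29.22
t=2.26: Y=13.56 S=50.73 R=18.47 M=29.28
t=2.27: Y=13.55 S=50.74 R=18.49 M=29.28
t=2.71: Y=13.25 S=51.14 R=19.50 M=29.38
t=3.39: Y=12.79 S=51.75 R=21.05 M=29.54
t=4.07: Y=12.35 S=52.35 R=22.57 M=29.69
t=4.74: Y=11.93 S=52.93 R=24.04 M=29.85
t=5.42: Y=11.51 S=53.50 R=25.49 M=30.01
t=6.10: Y=11.11 S=54.06 R=26.92 M=30.16
R(2.26)=18.466 < 18.479 but R(2.27)=18.489 ≥ 18.479, so the first grid time is t=2.27.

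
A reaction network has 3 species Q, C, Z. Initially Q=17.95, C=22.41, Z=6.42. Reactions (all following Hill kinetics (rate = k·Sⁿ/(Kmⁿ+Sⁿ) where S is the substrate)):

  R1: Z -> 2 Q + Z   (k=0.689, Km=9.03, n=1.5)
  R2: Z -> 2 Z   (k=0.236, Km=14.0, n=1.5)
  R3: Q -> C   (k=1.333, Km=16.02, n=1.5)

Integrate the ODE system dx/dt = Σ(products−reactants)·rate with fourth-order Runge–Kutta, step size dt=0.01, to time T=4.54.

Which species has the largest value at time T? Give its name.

RK4 with dt=0.01: 454 steps to T=4.54. Trajectory (selected grid times):
t=0.00: Q=17.95 C=22.41 Z=6.42
t=0.50: Q=17.85 C=22.77 Z=6.45
t=1.01: Q=17.75 C=23.14 Z=6.48
t=1.51: Q=17.65 C=23.50 Z=6.51
t=2.02: Q=17.55 C=23.86 Z=6.53
t=2.52: Q=17.46 C=24.21 Z=6.56
t=3.03: Q=17.37 C=24.58 Z=6.59
t=3.53: Q=17.28 C=24.93 Z=6.62
t=4.04: Q=17.19 C=25.29 Z=6.65
t=4.54: Q=17.11 C=25.64 Z=6.68
At T=4.54: Q=17.11 C=25.64 Z=6.68; the largest is C.

Dominant species at T: C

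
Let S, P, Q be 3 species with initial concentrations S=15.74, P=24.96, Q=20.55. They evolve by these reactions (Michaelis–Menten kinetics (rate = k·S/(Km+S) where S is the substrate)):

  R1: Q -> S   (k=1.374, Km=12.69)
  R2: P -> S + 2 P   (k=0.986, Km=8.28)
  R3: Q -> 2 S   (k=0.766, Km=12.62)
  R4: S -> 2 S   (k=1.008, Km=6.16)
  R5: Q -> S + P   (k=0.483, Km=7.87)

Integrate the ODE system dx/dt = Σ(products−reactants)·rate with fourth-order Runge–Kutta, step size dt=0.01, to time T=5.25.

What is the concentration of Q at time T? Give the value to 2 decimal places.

Q at T = 12.53

RK4 with dt=0.01: 525 steps to T=5.25. Trajectory (selected grid times):
t=0.00: S=15.74 P=24.96 Q=20.55
t=0.58: S=17.83 P=25.59 Q=19.59
t=1.17: S=19.96 P=26.23 Q=18.63
t=1.75: S=22.03 P=26.87 Q=17.70
t=2.33: S=24.10 P=27.50 Q=16.79
t=2.92: S=26.18 P=28.14 Q=15.89
t=3.50: S=28.21 P=28.77 Q=15.02
t=4.08: S=30.23 P=29.39 Q=14.17
t=4.67: S=32.25 P=30.03 Q=13.34
t=5.25: S=34.22 P=30.65 Q=12.53
Read off Q at T=5.25: 12.53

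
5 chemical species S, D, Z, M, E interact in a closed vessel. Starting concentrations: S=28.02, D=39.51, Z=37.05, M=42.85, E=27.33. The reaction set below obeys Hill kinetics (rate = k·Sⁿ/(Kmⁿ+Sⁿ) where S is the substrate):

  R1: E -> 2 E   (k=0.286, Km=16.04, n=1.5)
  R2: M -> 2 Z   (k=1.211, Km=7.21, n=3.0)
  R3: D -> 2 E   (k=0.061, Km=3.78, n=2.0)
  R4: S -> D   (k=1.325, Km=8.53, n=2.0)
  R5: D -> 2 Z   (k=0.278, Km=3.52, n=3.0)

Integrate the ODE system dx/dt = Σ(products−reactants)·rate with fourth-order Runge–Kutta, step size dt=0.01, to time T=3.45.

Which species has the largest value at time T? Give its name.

Dominant species at T: Z

RK4 with dt=0.01: 345 steps to T=3.45. Trajectory (selected grid times):
t=0.00: S=28.02 D=39.51 Z=37.05 M=42.85 E=27.33
t=0.38: S=27.56 D=39.84 Z=38.18 M=42.39 E=27.45
t=0.77: S=27.09 D=40.18 Z=39.33 M=41.92 E=27.58
t=1.15: S=26.63 D=40.51 Z=40.46 M=41.46 E=27.70
t=1.53: S=26.18 D=40.84 Z=41.59 M=41.01 E=27.82
t=1.92: S=25.71 D=41.17 Z=42.74 M=40.54 E=27.94
t=2.30: S=25.26 D=41.50 Z=43.87 M=40.08 E=28.06
t=2.68: S=24.81 D=41.82 Z=45.00 M=39.62 E=28.19
t=3.07: S=24.34 D=42.15 Z=46.15 M=39.15 E=28.31
t=3.45: S=23.90 D=42.47 Z=47.28 M=38.70 E=28.43
At T=3.45: S=23.90 D=42.47 Z=47.28 M=38.70 E=28.43; the largest is Z.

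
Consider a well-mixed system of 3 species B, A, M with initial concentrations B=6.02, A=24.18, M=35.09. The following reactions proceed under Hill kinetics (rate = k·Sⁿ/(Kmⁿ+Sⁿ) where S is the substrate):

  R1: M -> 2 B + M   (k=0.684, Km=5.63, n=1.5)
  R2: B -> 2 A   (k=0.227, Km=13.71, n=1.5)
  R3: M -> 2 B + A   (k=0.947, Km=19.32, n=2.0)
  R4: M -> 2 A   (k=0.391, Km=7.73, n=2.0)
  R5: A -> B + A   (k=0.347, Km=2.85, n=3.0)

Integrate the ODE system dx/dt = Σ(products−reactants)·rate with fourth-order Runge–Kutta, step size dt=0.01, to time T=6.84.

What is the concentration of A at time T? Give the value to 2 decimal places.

A at T = 35.56

RK4 with dt=0.01: 684 steps to T=6.84. Trajectory (selected grid times):
t=0.00: B=6.02 A=24.18 M=35.09
t=0.76: B=8.31 A=25.39 M=34.26
t=1.52: B=10.57 A=26.62 M=33.43
t=2.28: B=12.80 A=27.87 M=32.61
t=3.04: B=15.01 A=29.14 M=31.80
t=3.80: B=17.18 A=30.42 M=31.00
t=4.56: B=19.33 A=31.70 M=30.21
t=5.32: B=21.46 A=32.98 M=29.42
t=6.08: B=23.56 A=34.27 M=28.65
t=6.84: B=25.64 A=35.56 M=27.88
Read off A at T=6.84: 35.56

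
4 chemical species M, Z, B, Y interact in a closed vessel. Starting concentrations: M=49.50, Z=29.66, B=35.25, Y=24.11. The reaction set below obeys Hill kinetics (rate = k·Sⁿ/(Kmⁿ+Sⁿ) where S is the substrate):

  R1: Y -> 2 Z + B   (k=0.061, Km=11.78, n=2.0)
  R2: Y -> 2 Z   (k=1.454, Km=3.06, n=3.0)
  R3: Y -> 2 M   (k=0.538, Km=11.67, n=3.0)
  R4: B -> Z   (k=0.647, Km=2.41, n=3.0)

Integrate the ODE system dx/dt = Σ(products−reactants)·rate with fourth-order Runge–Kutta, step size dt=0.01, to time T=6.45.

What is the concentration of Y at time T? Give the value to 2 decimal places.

Y at T = 11.90

RK4 with dt=0.01: 645 steps to T=6.45. Trajectory (selected grid times):
t=0.00: M=49.50 Z=29.66 B=35.25 Y=24.11
t=0.72: M=50.19 Z=32.28 B=34.82 Y=22.69
t=1.43: M=50.85 Z=34.87 B=34.39 Y=21.29
t=2.15: M=51.51 Z=37.49 B=33.96 Y=19.89
t=2.87: M=52.14 Z=40.10 B=33.53 Y=18.50
t=3.58: M=52.74 Z=42.68 B=33.10 Y=17.14
t=4.30: M=53.31 Z=45.28 B=32.66 Y=15.79
t=5.02: M=53.84 Z=47.88 B=32.22 Y=14.46
t=5.73: M=54.31 Z=50.43 B=31.79 Y=13.17
t=6.45: M=54.74 Z=53.01 B=31.35 Y=11.90
Read off Y at T=6.45: 11.90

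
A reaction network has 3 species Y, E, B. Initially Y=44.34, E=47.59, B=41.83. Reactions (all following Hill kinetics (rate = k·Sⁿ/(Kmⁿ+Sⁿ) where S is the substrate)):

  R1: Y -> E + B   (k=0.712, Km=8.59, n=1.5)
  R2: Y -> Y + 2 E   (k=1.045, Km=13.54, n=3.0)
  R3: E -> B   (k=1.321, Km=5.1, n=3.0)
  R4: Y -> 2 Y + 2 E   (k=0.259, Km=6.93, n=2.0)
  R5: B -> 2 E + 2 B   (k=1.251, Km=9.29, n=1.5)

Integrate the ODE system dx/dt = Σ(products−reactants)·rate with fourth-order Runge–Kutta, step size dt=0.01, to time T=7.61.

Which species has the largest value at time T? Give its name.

Dominant species at T: E

RK4 with dt=0.01: 761 steps to T=7.61. Trajectory (selected grid times):
t=0.00: Y=44.34 E=47.59 B=41.83
t=0.85: Y=44.00 E=51.12 B=44.48
t=1.69: Y=43.66 E=54.61 B=47.10
t=2.54: Y=43.32 E=58.16 B=49.76
t=3.38: Y=42.98 E=61.68 B=52.39
t=4.23: Y=42.64 E=65.25 B=55.06
t=5.07: Y=42.30 E=68.78 B=57.70
t=5.92: Y=41.96 E=72.36 B=60.38
t=6.76: Y=41.63 E=75.91 B=63.03
t=7.61: Y=41.29 E=79.50 B=65.71
At T=7.61: Y=41.29 E=79.50 B=65.71; the largest is E.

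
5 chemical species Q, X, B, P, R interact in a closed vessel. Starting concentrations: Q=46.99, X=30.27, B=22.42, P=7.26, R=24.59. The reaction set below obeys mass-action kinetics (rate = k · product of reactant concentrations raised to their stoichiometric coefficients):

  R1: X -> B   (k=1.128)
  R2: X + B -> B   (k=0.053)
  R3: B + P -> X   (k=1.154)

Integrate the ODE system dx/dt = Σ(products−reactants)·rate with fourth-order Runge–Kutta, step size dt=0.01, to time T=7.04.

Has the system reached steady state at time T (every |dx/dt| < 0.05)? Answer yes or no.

RK4 with dt=0.01: 704 steps to T=7.04. Trajectory (selected grid times):
t=0.00: Q=46.99 X=30.27 B=22.42 P=7.26 R=24.59
t=0.78: Q=46.99 X=5.58 B=30.35 P=0.00 R=24.59
t=1.56: Q=46.99 X=0.62 B=32.36 P=0.00 R=24.59
t=2.35: Q=46.99 X=0.07 B=32.58 P=0.00 R=24.59
t=3.13: Q=46.99 X=0.01 B=32.60 P=0.00 R=24.59
t=3.91: Q=46.99 X=0.00 B=32.60 P=0.00 R=24.59
t=4.69: Q=46.99 X=0.00 B=32.60 P=0.00 R=24.59
t=5.48: Q=46.99 X=0.00 B=32.60 P=0.00 R=24.59
t=6.26: Q=46.99 X=0.00 B=32.60 P=0.00 R=24.59
t=7.04: Q=46.99 X=0.00 B=32.60 P=0.00 R=24.59
Rates at T: R1=0.0000, R2=0.0000, R3=0.0000
dx/dt at T (Σ net stoichiometry × rate): Q=+0.0000, X=-0.0000, B=+0.0000, P=-0.0000, R=+0.0000
Largest |dx/dt| is |-0.0000| (X) < 0.05 → steady.

Steady state at T: yes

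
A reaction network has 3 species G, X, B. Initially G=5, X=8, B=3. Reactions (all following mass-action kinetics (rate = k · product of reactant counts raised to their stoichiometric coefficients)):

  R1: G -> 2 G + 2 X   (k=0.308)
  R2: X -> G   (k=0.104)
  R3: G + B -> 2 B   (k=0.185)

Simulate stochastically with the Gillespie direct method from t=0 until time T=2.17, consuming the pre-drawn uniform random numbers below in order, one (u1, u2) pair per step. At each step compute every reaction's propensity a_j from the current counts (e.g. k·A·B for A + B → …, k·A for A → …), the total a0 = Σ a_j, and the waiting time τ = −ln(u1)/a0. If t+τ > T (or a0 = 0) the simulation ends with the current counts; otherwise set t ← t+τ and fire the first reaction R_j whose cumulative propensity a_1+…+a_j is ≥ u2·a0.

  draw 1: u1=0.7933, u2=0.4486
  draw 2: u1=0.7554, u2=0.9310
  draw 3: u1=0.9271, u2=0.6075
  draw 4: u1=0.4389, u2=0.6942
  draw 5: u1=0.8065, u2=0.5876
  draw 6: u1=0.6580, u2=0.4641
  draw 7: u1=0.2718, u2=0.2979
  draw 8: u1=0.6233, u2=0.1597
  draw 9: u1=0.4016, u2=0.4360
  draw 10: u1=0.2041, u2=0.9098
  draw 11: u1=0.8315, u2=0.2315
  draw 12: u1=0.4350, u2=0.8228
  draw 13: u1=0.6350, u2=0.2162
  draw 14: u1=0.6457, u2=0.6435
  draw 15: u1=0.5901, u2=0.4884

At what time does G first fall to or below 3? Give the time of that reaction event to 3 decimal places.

t=0.000: G=5 X=8 B=3
Draw 1: a1=1.540, a2=0.832, a3=2.775, a0=5.147; τ=−ln(0.7933)/5.147=0.045 → t=0.045; u2·a0=0.4486·5.147=2.309; a1=1.540 < 2.309 ≤ a1+a2=2.372 → R2 fires; G=6 X=7 B=3
Draw 2: a1=1.848, a2=0.728, a3=3.330, a0=5.906; τ=−ln(0.7554)/5.906=0.047 → t=0.092; u2·a0=0.9310·5.906=5.498; a1+a2=2.576 < 5.498 ≤ a1+…+a3=5.906 → R3 fires; G=5 X=7 B=4
Draw 3: a1=1.540, a2=0.728, a3=3.700, a0=5.968; τ=−ln(0.9271)/5.968=0.013 → t=0.105; u2·a0=0.6075·5.968=3.626; a1+a2=2.268 < 3.626 ≤ a1+…+a3=5.968 → R3 fires; G=4 X=7 B=5
Draw 4: a1=1.232, a2=0.728, a3=3.700, a0=5.660; τ=−ln(0.4389)/5.660=0.145 → t=0.251; u2·a0=0.6942·5.660=3.929; a1+a2=1.960 < 3.929 ≤ a1+…+a3=5.660 → R3 fires; G=3 X=7 B=6
Draw 5: a1=0.924, a2=0.728, a3=3.330, a0=4.982; τ=−ln(0.8065)/4.982=0.043 → t=0.294; u2·a0=0.5876·4.982=2.927; a1+a2=1.652 < 2.927 ≤ a1+…+a3=4.982 → R3 fires; G=2 X=7 B=7
Draw 6: a1=0.616, a2=0.728, a3=2.590, a0=3.934; τ=−ln(0.6580)/3.934=0.106 → t=0.400; u2·a0=0.4641·3.934=1.826; a1+a2=1.344 < 1.826 ≤ a1+…+a3=3.934 → R3 fires; G=1 X=7 B=8
Draw 7: a1=0.308, a2=0.728, a3=1.480, a0=2.516; τ=−ln(0.2718)/2.516=0.518 → t=0.918; u2·a0=0.2979·2.516=0.750; a1=0.308 < 0.750 ≤ a1+a2=1.036 → R2 fires; G=2 X=6 B=8
Draw 8: a1=0.616, a2=0.624, a3=2.960, a0=4.200; τ=−ln(0.6233)/4.200=0.113 → t=1.031; u2·a0=0.1597·4.200=0.671; a1=0.616 < 0.671 ≤ a1+a2=1.240 → R2 fires; G=3 X=5 B=8
Draw 9: a1=0.924, a2=0.520, a3=4.440, a0=5.884; τ=−ln(0.4016)/5.884=0.155 → t=1.186; u2·a0=0.4360·5.884=2.565; a1+a2=1.444 < 2.565 ≤ a1+…+a3=5.884 → R3 fires; G=2 X=5 B=9
Draw 10: a1=0.616, a2=0.520, a3=3.330, a0=4.466; τ=−ln(0.2041)/4.466=0.356 → t=1.541; u2·a0=0.9098·4.466=4.063; a1+a2=1.136 < 4.063 ≤ a1+…+a3=4.466 → R3 fires; G=1 X=5 B=10
Draw 11: a1=0.308, a2=0.520, a3=1.850, a0=2.678; τ=−ln(0.8315)/2.678=0.069 → t=1.610; u2·a0=0.2315·2.678=0.620; a1=0.308 < 0.620 ≤ a1+a2=0.828 → R2 fires; G=2 X=4 B=10
Draw 12: a1=0.616, a2=0.416, a3=3.700, a0=4.732; τ=−ln(0.4350)/4.732=0.176 → t=1.786; u2·a0=0.8228·4.732=3.893; a1+a2=1.032 < 3.893 ≤ a1+…+a3=4.732 → R3 fires; G=1 X=4 B=11
Draw 13: a1=0.308, a2=0.416, a3=2.035, a0=2.759; τ=−ln(0.6350)/2.759=0.165 → t=1.951; u2·a0=0.2162·2.759=0.596; a1=0.308 < 0.596 ≤ a1+a2=0.724 → R2 fires; G=2 X=3 B=11
Draw 14: a1=0.616, a2=0.312, a3=4.070, a0=4.998; τ=−ln(0.6457)/4.998=0.088 → t=2.038; u2·a0=0.6435·4.998=3.216; a1+a2=0.928 < 3.216 ≤ a1+…+a3=4.998 → R3 fires; G=1 X=3 B=12
Draw 15: a1=0.308, a2=0.312, a3=2.220, a0=2.840; τ=−ln(0.5901)/2.840=0.186 → t=2.224 > T=2.17: stop.
G first becomes ≤ 3 when it reaches 3 at the event at t=0.251.

Threshold first reached at t = 0.251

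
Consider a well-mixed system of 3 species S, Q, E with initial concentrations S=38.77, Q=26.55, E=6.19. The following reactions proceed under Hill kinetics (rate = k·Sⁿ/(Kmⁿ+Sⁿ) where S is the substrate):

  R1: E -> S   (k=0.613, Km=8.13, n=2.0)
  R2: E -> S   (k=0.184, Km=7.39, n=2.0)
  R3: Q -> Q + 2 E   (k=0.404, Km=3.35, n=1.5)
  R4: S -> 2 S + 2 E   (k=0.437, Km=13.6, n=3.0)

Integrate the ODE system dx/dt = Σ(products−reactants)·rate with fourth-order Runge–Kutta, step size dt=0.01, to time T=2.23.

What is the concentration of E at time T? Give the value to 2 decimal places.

RK4 with dt=0.01: 223 steps to T=2.23. Trajectory (selected grid times):
t=0.00: S=38.77 Q=26.55 E=6.19
t=0.25: S=38.95 Q=26.55 E=6.52
t=0.50: S=39.14 Q=26.55 E=6.84
t=0.74: S=39.32 Q=26.55 E=7.14
t=0.99: S=39.52 Q=26.55 E=7.45
t=1.24: S=39.72 Q=26.55 E=7.76
t=1.49: S=39.92 Q=26.55 E=8.06
t=1.73: S=40.12 Q=26.55 E=8.35
t=1.98: S=40.34 Q=26.55 E=8.65
t=2.23: S=40.55 Q=26.55 E=8.94
Read off E at T=2.23: 8.94

E at T = 8.94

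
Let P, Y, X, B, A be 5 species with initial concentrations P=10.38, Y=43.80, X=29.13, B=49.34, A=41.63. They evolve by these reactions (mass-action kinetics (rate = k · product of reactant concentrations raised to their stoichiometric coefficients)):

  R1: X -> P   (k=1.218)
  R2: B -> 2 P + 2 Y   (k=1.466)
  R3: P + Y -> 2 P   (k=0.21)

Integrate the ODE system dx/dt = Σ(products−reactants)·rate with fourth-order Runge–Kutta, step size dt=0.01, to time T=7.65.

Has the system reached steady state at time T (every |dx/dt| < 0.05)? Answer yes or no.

Steady state at T: yes

RK4 with dt=0.01: 765 steps to T=7.65. Trajectory (selected grid times):
t=0.00: P=10.38 Y=43.80 X=29.13 B=49.34 A=41.63
t=0.85: P=212.58 Y=0.98 X=10.34 B=14.19 A=41.63
t=1.70: P=260.44 Y=0.23 X=3.67 B=4.08 A=41.63
t=2.55: P=274.61 Y=0.06 X=1.30 B=1.17 A=41.63
t=3.40: P=278.84 Y=0.02 X=0.46 B=0.34 A=41.63
t=4.25: P=280.11 Y=0.00 X=0.16 B=0.10 A=41.63
t=5.10: P=280.50 Y=0.00 X=0.06 B=0.03 A=41.63
t=5.95: P=280.62 Y=0.00 X=0.02 B=0.01 A=41.63
t=6.80: P=280.65 Y=0.00 X=0.01 B=0.00 A=41.63
t=7.65: P=280.66 Y=0.00 X=0.00 B=0.00 A=41.63
Rates at T: R1=0.0032, R2=0.0010, R3=0.0020
dx/dt at T (Σ net stoichiometry × rate): P=+0.0071, Y=-0.0000, X=-0.0032, B=-0.0010, A=+0.0000
Largest |dx/dt| is |+0.0071| (P) < 0.05 → steady.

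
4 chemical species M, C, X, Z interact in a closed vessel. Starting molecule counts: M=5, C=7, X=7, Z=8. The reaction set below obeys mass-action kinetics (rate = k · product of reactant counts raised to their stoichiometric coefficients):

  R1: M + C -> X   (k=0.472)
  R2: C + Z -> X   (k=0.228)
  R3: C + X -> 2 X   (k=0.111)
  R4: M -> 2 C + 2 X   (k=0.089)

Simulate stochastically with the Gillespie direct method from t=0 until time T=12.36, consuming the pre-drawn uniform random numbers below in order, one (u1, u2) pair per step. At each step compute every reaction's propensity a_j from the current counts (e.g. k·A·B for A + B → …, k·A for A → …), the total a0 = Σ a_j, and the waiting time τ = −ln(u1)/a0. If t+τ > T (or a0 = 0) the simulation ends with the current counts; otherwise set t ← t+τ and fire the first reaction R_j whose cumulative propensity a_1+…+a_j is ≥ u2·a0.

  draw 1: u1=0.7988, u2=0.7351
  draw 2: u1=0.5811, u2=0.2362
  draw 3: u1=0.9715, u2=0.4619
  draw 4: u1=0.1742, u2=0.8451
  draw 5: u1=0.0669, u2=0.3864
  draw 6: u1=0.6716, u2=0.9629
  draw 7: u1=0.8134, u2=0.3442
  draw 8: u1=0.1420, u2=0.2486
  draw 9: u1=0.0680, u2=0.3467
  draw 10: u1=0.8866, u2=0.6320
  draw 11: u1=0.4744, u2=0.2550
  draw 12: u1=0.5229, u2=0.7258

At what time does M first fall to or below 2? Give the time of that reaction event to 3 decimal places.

Threshold first reached at t = 7.724

t=0.000: M=5 C=7 X=7 Z=8
Draw 1: a1=16.520, a2=12.768, a3=5.439, a4=0.445, a0=35.172; τ=−ln(0.7988)/35.172=0.006 → t=0.006; u2·a0=0.7351·35.172=25.855; a1=16.520 < 25.855 ≤ a1+a2=29.288 → R2 fires; M=5 C=6 X=8 Z=7
Draw 2: a1=14.160, a2=9.576, a3=5.328, a4=0.445, a0=29.509; τ=−ln(0.5811)/29.509=0.018 → t=0.025; u2·a0=0.2362·29.509=6.970 ≤ a1=14.160 → R1 fires; M=4 C=5 X=9 Z=7
Draw 3: a1=9.440, a2=7.980, a3=4.995, a4=0.356, a0=22.771; τ=−ln(0.9715)/22.771=0.001 → t=0.026; u2·a0=0.4619·22.771=10.518; a1=9.440 < 10.518 ≤ a1+a2=17.420 → R2 fires; M=4 C=4 X=10 Z=6
Draw 4: a1=7.552, a2=5.472, a3=4.440, a4=0.356, a0=17.820; τ=−ln(0.1742)/17.820=0.098 → t=0.124; u2·a0=0.8451·17.820=15.060; a1+a2=13.024 < 15.060 ≤ a1+…+a3=17.464 → R3 fires; M=4 C=3 X=11 Z=6
Draw 5: a1=5.664, a2=4.104, a3=3.663, a4=0.356, a0=13.787; τ=−ln(0.0669)/13.787=0.196 → t=0.320; u2·a0=0.3864·13.787=5.327 ≤ a1=5.664 → R1 fires; M=3 C=2 X=12 Z=6
Draw 6: a1=2.832, a2=2.736, a3=2.664, a4=0.267, a0=8.499; τ=−ln(0.6716)/8.499=0.047 → t=0.367; u2·a0=0.9629·8.499=8.184; a1+a2=5.568 < 8.184 ≤ a1+…+a3=8.232 → R3 fires; M=3 C=1 X=13 Z=6
Draw 7: a1=1.416, a2=1.368, a3=1.443, a4=0.267, a0=4.494; τ=−ln(0.8134)/4.494=0.046 → t=0.413; u2·a0=0.3442·4.494=1.547; a1=1.416 < 1.547 ≤ a1+a2=2.784 → R2 fires; M=3 C=0 X=14 Z=5
Draw 8: a1=0.000, a2=0.000, a3=0.000, a4=0.267, a0=0.267; τ=−ln(0.1420)/0.267=7.311 → t=7.724; u2·a0=0.2486·0.267=0.066; a1+…+a3=0.000 < 0.066 ≤ a1+…+a4=0.267 → R4 fires; M=2 C=2 X=16 Z=5
Draw 9: a1=1.888, a2=2.280, a3=3.552, a4=0.178, a0=7.898; τ=−ln(0.0680)/7.898=0.340 → t=8.064; u2·a0=0.3467·7.898=2.738; a1=1.888 < 2.738 ≤ a1+a2=4.168 → R2 fires; M=2 C=1 X=17 Z=4
Draw 10: a1=0.944, a2=0.912, a3=1.887, a4=0.178, a0=3.921; τ=−ln(0.8866)/3.921=0.031 → t=8.095; u2·a0=0.6320·3.921=2.478; a1+a2=1.856 < 2.478 ≤ a1+…+a3=3.743 → R3 fires; M=2 C=0 X=18 Z=4
Draw 11: a1=0.000, a2=0.000, a3=0.000, a4=0.178, a0=0.178; τ=−ln(0.4744)/0.178=4.189 → t=12.284; u2·a0=0.2550·0.178=0.045; a1+…+a3=0.000 < 0.045 ≤ a1+…+a4=0.178 → R4 fires; M=1 C=2 X=20 Z=4
Draw 12: a1=0.944, a2=1.824, a3=4.440, a4=0.089, a0=7.297; τ=−ln(0.5229)/7.297=0.089 → t=12.373 > T=12.36: stop.
M first becomes ≤ 2 when it reaches 2 at the event at t=7.724.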